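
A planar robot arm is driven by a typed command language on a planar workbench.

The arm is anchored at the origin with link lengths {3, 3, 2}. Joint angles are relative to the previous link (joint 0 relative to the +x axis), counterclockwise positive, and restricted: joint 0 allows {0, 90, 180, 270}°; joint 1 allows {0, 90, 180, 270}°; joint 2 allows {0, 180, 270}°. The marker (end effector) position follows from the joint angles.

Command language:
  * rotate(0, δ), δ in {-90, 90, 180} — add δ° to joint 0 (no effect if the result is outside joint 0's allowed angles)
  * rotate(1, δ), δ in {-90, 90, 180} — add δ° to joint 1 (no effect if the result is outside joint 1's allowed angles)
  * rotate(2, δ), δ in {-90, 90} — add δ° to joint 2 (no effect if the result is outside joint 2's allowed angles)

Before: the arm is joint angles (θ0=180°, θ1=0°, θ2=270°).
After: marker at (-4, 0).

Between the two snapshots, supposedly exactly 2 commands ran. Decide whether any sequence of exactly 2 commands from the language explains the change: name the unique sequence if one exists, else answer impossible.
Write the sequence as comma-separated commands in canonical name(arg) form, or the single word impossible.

from: joint angles (θ0=180°, θ1=0°, θ2=270°)
step 1 (rotate(2, -90)): joint angles (θ0=180°, θ1=0°, θ2=180°)
step 2 (rotate(2, -90)): joint angles (θ0=180°, θ1=0°, θ2=180°)
uniquely the one of 64 2-step routes that fits.

rotate(2, -90), rotate(2, -90)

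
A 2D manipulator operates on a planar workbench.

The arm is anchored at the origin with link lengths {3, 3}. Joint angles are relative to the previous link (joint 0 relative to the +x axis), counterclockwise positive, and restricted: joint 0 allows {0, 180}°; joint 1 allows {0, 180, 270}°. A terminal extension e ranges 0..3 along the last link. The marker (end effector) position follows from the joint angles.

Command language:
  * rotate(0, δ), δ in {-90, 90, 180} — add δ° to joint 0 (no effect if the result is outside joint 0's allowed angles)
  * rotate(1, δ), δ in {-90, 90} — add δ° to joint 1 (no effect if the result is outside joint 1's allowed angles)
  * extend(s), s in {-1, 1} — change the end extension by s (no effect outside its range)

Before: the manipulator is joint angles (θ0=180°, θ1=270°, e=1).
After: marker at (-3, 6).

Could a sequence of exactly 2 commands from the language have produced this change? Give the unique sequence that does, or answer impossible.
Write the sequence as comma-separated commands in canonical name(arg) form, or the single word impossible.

extend(1), extend(1)

t0: joint angles (θ0=180°, θ1=270°, e=1)
t=1 extend(1) ⇒ joint angles (θ0=180°, θ1=270°, e=2)
t=2 extend(1) ⇒ joint angles (θ0=180°, θ1=270°, e=3)
no other 2-command option fits: unique.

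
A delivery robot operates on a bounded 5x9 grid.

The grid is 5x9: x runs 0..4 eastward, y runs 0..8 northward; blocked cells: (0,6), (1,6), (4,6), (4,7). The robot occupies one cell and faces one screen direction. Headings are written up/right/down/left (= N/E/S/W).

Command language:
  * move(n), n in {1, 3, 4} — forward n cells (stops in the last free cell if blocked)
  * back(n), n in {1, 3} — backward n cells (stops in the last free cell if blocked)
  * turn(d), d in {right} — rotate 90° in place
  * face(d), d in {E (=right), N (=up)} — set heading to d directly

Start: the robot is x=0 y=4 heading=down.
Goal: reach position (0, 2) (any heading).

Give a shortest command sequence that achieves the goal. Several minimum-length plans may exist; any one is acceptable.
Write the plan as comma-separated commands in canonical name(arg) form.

from: x=0 y=4 heading=down
[1] after move(3): x=0 y=1 heading=down
[2] after back(1): x=0 y=2 heading=down
nothing shorter than 2 reaches the goal.

move(3), back(1)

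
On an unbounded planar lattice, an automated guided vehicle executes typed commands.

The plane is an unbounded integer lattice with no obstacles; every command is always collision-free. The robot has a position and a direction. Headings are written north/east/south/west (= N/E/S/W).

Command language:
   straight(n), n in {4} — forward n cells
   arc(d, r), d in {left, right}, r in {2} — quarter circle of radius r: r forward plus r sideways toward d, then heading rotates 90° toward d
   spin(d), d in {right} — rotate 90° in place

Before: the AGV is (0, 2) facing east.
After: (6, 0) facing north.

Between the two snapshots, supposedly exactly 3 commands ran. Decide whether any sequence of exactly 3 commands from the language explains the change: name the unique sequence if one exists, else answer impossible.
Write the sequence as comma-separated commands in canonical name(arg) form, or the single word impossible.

key: running arc(left, 2) before arc(right, 2) would end elsewhere — order is forced
t0: (0, 2) facing east
1. arc(right, 2) → (2, 0) facing south
2. arc(left, 2) → (4, -2) facing east
3. arc(left, 2) → (6, 0) facing north
no rival 3-sequence matches.

arc(right, 2), arc(left, 2), arc(left, 2)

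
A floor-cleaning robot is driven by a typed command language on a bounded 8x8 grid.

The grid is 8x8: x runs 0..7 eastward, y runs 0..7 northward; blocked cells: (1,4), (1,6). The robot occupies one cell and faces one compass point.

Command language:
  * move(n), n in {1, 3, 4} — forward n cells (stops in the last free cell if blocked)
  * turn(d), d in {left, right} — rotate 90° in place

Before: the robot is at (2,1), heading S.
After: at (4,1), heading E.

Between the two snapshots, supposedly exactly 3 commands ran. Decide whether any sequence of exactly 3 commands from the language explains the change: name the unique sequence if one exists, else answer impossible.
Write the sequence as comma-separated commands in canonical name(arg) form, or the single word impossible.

turn(left), move(1), move(1)

key: position moved to (4,1) AND the heading swung to E — translation plus rotation needed
begin: at (2,1), heading S
1. turn(left) → at (2,1), heading E
2. move(1) → at (3,1), heading E
3. move(1) → at (4,1), heading E
uniquely the one of 125 3-step routes that fits.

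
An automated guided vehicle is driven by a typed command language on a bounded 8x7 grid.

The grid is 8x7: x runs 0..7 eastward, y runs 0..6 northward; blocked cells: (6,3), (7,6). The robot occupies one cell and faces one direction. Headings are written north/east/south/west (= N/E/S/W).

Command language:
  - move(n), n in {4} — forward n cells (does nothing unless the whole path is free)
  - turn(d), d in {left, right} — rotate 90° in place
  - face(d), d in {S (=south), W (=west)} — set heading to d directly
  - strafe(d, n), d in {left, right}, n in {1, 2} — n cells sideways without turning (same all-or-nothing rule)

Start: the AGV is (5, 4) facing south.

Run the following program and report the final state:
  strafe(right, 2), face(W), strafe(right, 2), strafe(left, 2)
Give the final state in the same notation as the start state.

(3, 4) facing west

initial: (5, 4) facing south
t=1 strafe(right, 2) ⇒ (3, 4) facing south
t=2 face(W) ⇒ (3, 4) facing west
t=3 strafe(right, 2) ⇒ (3, 6) facing west
t=4 strafe(left, 2) ⇒ (3, 4) facing west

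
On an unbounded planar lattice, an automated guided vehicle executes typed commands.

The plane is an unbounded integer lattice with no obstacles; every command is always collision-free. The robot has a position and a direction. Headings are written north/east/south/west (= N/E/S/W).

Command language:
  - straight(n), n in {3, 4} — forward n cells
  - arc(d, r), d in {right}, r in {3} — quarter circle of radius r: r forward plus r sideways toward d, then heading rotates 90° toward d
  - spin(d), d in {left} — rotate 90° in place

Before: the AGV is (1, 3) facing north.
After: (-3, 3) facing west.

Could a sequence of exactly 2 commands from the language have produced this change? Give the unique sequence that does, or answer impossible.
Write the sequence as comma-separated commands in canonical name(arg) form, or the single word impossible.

key: cell and facing (now W) both changed — the 2 commands mix motion and turning
initial: (1, 3) facing north
t=1 spin(left) ⇒ (1, 3) facing west
t=2 straight(4) ⇒ (-3, 3) facing west
all 16 alternatives checked — unique.

spin(left), straight(4)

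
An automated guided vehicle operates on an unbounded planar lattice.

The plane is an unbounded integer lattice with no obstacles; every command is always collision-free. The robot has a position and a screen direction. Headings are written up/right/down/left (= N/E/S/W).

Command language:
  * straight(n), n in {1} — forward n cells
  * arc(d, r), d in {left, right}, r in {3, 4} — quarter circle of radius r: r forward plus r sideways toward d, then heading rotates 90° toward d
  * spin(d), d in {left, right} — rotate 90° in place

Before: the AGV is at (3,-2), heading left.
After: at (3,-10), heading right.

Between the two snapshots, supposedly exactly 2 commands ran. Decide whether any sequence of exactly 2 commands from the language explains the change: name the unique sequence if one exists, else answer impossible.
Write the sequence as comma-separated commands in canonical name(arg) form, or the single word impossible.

arc(left, 4), arc(left, 4)

key: cell and facing (now E) both changed — the 2 commands mix motion and turning
from: at (3,-2), heading left
step 1 (arc(left, 4)): at (-1,-6), heading down
step 2 (arc(left, 4)): at (3,-10), heading right
uniquely the one of 49 2-step routes that fits.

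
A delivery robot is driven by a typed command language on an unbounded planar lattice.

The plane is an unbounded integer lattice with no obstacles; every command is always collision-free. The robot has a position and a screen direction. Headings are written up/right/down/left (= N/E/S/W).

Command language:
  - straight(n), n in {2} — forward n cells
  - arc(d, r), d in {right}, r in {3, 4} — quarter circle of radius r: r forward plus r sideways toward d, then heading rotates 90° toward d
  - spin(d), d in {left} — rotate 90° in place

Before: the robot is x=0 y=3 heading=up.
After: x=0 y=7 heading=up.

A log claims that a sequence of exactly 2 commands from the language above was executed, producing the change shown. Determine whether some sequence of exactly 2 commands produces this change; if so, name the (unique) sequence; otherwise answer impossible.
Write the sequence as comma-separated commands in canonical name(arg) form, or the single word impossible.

straight(2), straight(2)

key: still facing N at the end — nothing in the sequence rotates
begin: x=0 y=3 heading=up
[1] after straight(2): x=0 y=5 heading=up
[2] after straight(2): x=0 y=7 heading=up
all 16 alternatives checked — unique.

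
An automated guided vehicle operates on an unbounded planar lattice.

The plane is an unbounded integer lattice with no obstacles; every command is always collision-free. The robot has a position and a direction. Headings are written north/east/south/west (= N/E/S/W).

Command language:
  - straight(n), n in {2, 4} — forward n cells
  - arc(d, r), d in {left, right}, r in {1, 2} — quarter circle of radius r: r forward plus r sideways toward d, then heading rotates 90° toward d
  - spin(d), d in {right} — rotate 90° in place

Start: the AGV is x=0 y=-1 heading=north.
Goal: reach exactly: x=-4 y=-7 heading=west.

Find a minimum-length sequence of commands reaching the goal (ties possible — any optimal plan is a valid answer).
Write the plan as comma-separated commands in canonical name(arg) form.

begin: x=0 y=-1 heading=north
1. arc(left, 1) → x=-1 y=0 heading=west
2. arc(left, 1) → x=-2 y=-1 heading=south
3. straight(4) → x=-2 y=-5 heading=south
4. arc(right, 2) → x=-4 y=-7 heading=west
shorter routes all fall short; 4 is best.

arc(left, 1), arc(left, 1), straight(4), arc(right, 2)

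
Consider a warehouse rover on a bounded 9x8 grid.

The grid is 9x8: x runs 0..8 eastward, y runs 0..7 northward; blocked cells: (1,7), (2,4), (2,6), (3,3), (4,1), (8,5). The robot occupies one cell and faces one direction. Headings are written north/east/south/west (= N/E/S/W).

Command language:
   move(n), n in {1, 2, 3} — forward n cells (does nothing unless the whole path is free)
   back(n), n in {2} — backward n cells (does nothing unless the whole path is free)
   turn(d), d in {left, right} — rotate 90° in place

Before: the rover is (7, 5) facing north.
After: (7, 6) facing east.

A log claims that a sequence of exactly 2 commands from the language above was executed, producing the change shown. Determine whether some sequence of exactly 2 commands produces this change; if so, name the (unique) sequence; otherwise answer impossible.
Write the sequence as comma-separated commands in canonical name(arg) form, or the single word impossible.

key: position moved to (7,6) AND the heading swung to E — translation plus rotation needed
begin: (7, 5) facing north
[1] after move(1): (7, 6) facing north
[2] after turn(right): (7, 6) facing east
uniquely the one of 36 2-step routes that fits.

move(1), turn(right)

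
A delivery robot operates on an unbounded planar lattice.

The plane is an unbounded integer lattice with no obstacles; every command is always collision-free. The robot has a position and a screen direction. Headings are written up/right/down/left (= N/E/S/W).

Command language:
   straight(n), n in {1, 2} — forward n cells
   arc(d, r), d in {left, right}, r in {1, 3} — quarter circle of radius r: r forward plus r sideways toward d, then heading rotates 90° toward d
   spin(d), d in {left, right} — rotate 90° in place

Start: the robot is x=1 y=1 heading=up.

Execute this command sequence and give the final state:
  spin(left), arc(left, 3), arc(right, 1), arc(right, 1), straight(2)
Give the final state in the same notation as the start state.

x=-4 y=0 heading=up

t0: x=1 y=1 heading=up
t=1 spin(left) ⇒ x=1 y=1 heading=left
t=2 arc(left, 3) ⇒ x=-2 y=-2 heading=down
t=3 arc(right, 1) ⇒ x=-3 y=-3 heading=left
t=4 arc(right, 1) ⇒ x=-4 y=-2 heading=up
t=5 straight(2) ⇒ x=-4 y=0 heading=up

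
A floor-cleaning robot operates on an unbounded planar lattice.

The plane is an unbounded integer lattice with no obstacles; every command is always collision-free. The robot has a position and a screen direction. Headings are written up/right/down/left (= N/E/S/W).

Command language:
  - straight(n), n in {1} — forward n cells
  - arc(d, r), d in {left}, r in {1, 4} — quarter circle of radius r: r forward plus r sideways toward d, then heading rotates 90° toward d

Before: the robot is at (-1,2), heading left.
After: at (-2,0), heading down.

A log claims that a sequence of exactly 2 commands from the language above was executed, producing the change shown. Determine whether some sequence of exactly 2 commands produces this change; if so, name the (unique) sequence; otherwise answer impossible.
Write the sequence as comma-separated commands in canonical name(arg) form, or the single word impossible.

key: order matters: swapping arc(left, 1) and straight(1) lands elsewhere
start: at (-1,2), heading left
[1] after arc(left, 1): at (-2,1), heading down
[2] after straight(1): at (-2,0), heading down
no other 2-command option fits: unique.

arc(left, 1), straight(1)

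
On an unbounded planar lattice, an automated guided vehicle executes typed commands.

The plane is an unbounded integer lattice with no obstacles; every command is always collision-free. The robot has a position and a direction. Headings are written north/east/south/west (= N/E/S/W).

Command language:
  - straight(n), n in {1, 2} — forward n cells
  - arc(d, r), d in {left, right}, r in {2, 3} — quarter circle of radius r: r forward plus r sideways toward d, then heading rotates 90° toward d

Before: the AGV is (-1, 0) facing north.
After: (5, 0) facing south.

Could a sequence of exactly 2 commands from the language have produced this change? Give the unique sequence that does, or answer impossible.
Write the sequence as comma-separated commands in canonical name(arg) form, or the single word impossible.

key: cell and facing (now S) both changed — the 2 commands mix motion and turning
initial: (-1, 0) facing north
1. arc(right, 3) → (2, 3) facing east
2. arc(right, 3) → (5, 0) facing south
no rival 2-sequence matches.

arc(right, 3), arc(right, 3)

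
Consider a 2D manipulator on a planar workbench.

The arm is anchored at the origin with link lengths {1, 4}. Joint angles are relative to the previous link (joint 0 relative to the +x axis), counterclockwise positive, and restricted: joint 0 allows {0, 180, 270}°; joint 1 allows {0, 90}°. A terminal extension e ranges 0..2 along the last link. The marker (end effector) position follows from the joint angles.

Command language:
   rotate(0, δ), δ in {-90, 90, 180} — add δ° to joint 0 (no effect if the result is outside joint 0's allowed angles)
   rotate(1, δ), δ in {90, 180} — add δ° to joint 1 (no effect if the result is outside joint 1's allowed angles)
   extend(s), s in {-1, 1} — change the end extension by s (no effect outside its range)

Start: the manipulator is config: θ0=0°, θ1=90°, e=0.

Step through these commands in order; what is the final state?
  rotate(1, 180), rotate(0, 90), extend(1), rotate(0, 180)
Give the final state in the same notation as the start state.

config: θ0=180°, θ1=90°, e=1

start: config: θ0=0°, θ1=90°, e=0
t=1 rotate(1, 180) ⇒ config: θ0=0°, θ1=90°, e=0
t=2 rotate(0, 90) ⇒ config: θ0=0°, θ1=90°, e=0
t=3 extend(1) ⇒ config: θ0=0°, θ1=90°, e=1
t=4 rotate(0, 180) ⇒ config: θ0=180°, θ1=90°, e=1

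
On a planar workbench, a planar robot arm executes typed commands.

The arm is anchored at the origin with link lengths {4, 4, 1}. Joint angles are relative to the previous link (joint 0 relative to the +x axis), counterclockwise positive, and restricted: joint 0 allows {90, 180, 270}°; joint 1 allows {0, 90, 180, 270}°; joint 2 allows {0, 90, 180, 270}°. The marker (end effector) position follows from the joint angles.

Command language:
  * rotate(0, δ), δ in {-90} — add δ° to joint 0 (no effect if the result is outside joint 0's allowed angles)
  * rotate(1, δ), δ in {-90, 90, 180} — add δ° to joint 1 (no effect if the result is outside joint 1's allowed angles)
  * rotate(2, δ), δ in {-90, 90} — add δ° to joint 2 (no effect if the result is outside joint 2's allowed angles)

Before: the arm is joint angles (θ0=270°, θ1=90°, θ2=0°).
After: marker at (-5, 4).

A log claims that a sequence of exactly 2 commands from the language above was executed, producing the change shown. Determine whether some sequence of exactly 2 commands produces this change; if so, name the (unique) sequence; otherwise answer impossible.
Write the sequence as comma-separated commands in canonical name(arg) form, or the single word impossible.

start: joint angles (θ0=270°, θ1=90°, θ2=0°)
step 1 (rotate(0, -90)): joint angles (θ0=180°, θ1=90°, θ2=0°)
step 2 (rotate(0, -90)): joint angles (θ0=90°, θ1=90°, θ2=0°)
uniquely the one of 36 2-step routes that fits.

rotate(0, -90), rotate(0, -90)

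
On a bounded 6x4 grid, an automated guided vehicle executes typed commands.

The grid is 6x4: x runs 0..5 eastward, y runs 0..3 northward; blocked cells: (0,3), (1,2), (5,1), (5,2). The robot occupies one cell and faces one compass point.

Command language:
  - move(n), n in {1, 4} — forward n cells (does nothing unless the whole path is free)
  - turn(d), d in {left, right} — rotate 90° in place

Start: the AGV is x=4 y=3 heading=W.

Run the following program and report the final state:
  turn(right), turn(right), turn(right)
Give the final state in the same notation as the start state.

from: x=4 y=3 heading=W
1. turn(right) → x=4 y=3 heading=N
2. turn(right) → x=4 y=3 heading=E
3. turn(right) → x=4 y=3 heading=S

x=4 y=3 heading=S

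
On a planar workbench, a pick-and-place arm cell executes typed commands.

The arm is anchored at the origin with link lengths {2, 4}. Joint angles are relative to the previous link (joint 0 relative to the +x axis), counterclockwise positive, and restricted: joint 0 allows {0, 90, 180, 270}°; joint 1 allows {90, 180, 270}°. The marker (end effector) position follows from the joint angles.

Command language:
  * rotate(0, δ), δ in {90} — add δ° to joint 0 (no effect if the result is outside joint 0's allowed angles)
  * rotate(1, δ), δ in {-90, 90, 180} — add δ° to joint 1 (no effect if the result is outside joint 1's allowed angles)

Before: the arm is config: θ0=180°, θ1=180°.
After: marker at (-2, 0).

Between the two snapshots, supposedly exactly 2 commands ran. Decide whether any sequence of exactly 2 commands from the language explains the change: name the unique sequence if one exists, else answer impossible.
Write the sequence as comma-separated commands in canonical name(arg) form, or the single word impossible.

rotate(0, 90), rotate(0, 90)

from: config: θ0=180°, θ1=180°
t=1 rotate(0, 90) ⇒ config: θ0=270°, θ1=180°
t=2 rotate(0, 90) ⇒ config: θ0=0°, θ1=180°
all 16 alternatives checked — unique.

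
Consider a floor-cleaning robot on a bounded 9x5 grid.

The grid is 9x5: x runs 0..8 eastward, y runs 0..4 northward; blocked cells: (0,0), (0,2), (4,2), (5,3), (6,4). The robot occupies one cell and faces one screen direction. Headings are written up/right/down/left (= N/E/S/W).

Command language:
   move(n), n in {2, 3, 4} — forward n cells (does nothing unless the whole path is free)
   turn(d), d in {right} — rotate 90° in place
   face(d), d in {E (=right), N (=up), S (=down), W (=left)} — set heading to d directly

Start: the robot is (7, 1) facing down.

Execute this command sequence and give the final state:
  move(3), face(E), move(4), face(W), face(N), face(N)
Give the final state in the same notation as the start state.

from: (7, 1) facing down
t=1 move(3) ⇒ (7, 1) facing down
t=2 face(E) ⇒ (7, 1) facing right
t=3 move(4) ⇒ (7, 1) facing right
t=4 face(W) ⇒ (7, 1) facing left
t=5 face(N) ⇒ (7, 1) facing up
t=6 face(N) ⇒ (7, 1) facing up

(7, 1) facing up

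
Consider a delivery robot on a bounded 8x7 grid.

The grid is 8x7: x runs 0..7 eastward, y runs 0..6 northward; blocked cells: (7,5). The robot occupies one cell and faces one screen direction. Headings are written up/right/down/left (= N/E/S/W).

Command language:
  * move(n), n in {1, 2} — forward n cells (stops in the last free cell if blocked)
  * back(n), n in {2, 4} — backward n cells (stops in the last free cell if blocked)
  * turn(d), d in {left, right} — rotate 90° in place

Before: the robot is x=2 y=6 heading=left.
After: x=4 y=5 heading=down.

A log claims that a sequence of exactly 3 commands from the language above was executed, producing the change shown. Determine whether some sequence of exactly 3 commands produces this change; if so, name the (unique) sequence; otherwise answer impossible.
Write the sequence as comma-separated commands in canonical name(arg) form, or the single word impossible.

key: position moved to (4,5) AND the heading swung to S — translation plus rotation needed
initial: x=2 y=6 heading=left
step 1 (back(2)): x=4 y=6 heading=left
step 2 (turn(left)): x=4 y=6 heading=down
step 3 (move(1)): x=4 y=5 heading=down
all 216 alternatives checked — unique.

back(2), turn(left), move(1)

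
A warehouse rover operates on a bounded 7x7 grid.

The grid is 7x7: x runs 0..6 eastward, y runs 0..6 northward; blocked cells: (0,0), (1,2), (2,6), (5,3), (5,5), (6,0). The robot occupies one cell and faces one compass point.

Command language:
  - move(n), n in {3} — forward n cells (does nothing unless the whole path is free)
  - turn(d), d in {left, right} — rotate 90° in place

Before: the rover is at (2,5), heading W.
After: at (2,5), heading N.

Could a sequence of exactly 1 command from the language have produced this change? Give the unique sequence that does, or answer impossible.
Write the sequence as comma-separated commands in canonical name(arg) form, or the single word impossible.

key: parked at (2,5) the whole time — nothing moves the robot
from: at (2,5), heading W
1. turn(right) → at (2,5), heading N
no rival 1-sequence matches.

turn(right)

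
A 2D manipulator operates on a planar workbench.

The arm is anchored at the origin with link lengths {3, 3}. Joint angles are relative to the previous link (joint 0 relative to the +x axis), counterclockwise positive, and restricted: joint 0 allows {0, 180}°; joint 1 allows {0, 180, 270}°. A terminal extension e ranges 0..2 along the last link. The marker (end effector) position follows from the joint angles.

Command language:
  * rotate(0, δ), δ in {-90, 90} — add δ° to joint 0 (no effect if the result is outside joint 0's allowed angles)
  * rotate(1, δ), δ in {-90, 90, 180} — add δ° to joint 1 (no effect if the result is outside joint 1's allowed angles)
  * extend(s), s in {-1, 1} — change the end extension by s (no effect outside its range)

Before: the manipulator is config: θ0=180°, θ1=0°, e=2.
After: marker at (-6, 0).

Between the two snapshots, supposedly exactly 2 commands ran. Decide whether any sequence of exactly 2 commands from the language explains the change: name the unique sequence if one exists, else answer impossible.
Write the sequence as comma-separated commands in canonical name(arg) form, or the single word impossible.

extend(-1), extend(-1)

start: config: θ0=180°, θ1=0°, e=2
t=1 extend(-1) ⇒ config: θ0=180°, θ1=0°, e=1
t=2 extend(-1) ⇒ config: θ0=180°, θ1=0°, e=0
all 49 alternatives checked — unique.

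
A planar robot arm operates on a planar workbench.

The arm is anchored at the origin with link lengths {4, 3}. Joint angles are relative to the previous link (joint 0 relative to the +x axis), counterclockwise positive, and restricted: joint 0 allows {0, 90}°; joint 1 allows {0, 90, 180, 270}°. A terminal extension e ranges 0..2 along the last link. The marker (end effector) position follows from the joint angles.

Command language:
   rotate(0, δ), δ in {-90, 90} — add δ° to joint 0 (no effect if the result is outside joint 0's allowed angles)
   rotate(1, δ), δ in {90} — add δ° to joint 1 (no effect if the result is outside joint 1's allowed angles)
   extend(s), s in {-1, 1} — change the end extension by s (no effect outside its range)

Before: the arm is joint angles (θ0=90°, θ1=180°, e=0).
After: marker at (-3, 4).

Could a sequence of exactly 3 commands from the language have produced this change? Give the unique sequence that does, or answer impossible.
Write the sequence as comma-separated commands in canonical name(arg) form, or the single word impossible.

rotate(1, 90), rotate(1, 90), rotate(1, 90)

start: joint angles (θ0=90°, θ1=180°, e=0)
1. rotate(1, 90) → joint angles (θ0=90°, θ1=270°, e=0)
2. rotate(1, 90) → joint angles (θ0=90°, θ1=0°, e=0)
3. rotate(1, 90) → joint angles (θ0=90°, θ1=90°, e=0)
no rival 3-sequence matches.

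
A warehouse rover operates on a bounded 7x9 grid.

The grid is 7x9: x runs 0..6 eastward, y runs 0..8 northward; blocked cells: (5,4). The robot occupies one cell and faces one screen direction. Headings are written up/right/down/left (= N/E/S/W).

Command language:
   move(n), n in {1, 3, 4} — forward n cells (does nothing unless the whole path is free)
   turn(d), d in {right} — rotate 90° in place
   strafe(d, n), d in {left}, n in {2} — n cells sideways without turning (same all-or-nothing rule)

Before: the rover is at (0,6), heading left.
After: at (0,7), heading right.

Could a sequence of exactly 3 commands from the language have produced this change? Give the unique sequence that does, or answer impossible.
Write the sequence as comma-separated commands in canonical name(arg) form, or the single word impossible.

turn(right), move(1), turn(right)

key: cell and facing (now E) both changed — the 3 commands mix motion and turning
initial: at (0,6), heading left
t=1 turn(right) ⇒ at (0,6), heading up
t=2 move(1) ⇒ at (0,7), heading up
t=3 turn(right) ⇒ at (0,7), heading right
uniquely the one of 125 3-step routes that fits.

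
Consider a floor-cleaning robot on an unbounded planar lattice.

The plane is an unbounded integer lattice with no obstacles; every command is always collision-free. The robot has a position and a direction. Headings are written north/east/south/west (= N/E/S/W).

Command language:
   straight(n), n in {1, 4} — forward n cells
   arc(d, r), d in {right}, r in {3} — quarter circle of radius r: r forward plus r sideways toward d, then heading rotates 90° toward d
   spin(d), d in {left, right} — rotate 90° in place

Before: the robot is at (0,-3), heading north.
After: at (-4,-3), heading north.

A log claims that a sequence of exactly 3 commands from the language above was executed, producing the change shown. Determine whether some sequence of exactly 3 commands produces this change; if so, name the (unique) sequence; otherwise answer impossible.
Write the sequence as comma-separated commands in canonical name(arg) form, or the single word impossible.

key: still facing N at the end — net rotation zero over 3 steps
from: at (0,-3), heading north
1. spin(left) → at (0,-3), heading west
2. straight(4) → at (-4,-3), heading west
3. spin(right) → at (-4,-3), heading north
uniquely the one of 125 3-step routes that fits.

spin(left), straight(4), spin(right)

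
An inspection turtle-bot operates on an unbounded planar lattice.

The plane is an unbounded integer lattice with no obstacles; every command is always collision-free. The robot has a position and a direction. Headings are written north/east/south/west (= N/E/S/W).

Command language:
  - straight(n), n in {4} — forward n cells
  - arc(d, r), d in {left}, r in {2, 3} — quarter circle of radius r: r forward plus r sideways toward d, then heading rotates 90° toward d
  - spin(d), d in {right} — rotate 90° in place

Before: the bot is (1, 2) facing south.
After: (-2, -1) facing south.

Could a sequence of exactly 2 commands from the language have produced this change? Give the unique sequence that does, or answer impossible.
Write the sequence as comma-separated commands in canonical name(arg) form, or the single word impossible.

spin(right), arc(left, 3)

key: running arc(left, 3) before spin(right) would end elsewhere — order is forced
start: (1, 2) facing south
step 1 (spin(right)): (1, 2) facing west
step 2 (arc(left, 3)): (-2, -1) facing south
all 16 alternatives checked — unique.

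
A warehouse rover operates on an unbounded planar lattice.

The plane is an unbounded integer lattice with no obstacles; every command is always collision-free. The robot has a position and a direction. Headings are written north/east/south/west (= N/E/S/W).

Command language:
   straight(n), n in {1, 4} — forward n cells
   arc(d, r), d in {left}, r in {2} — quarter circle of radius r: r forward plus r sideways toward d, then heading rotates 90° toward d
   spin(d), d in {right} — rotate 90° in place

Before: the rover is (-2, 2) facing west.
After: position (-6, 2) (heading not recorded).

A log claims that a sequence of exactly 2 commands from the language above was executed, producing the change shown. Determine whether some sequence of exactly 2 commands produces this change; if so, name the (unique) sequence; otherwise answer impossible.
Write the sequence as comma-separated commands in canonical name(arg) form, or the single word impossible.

straight(4), spin(right)

key: order matters: swapping straight(4) and spin(right) lands elsewhere
begin: (-2, 2) facing west
t=1 straight(4) ⇒ (-6, 2) facing west
t=2 spin(right) ⇒ (-6, 2) facing north
no other 2-command option fits: unique.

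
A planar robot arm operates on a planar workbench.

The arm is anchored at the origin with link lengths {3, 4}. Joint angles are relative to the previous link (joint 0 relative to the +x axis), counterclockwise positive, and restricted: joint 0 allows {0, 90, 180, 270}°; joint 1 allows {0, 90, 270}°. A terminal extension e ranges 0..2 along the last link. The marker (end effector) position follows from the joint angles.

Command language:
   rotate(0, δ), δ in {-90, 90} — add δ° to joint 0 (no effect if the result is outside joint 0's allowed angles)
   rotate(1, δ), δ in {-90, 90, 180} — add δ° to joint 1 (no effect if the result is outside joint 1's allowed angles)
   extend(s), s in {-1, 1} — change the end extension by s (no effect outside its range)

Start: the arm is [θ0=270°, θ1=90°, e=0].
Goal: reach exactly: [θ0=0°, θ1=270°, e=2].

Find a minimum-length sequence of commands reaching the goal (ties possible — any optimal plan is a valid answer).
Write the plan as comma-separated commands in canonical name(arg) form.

extend(1), extend(1), rotate(0, 90), rotate(1, 180)

t0: [θ0=270°, θ1=90°, e=0]
t=1 extend(1) ⇒ [θ0=270°, θ1=90°, e=1]
t=2 extend(1) ⇒ [θ0=270°, θ1=90°, e=2]
t=3 rotate(0, 90) ⇒ [θ0=0°, θ1=90°, e=2]
t=4 rotate(1, 180) ⇒ [θ0=0°, θ1=270°, e=2]
nothing shorter than 4 reaches the goal.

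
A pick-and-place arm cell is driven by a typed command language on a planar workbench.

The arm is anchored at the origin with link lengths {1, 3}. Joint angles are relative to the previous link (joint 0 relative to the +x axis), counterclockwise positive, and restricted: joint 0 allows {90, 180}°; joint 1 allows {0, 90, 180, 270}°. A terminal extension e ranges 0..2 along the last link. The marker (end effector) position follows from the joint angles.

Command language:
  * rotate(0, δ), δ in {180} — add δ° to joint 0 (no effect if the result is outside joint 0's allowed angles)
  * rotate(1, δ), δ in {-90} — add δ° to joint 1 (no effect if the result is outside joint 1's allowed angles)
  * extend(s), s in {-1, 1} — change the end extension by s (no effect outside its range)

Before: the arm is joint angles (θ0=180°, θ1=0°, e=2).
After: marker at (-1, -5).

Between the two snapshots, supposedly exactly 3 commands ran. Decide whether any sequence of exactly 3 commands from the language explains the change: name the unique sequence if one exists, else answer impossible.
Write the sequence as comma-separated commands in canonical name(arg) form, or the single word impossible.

rotate(1, -90), rotate(1, -90), rotate(1, -90)

start: joint angles (θ0=180°, θ1=0°, e=2)
step 1 (rotate(1, -90)): joint angles (θ0=180°, θ1=270°, e=2)
step 2 (rotate(1, -90)): joint angles (θ0=180°, θ1=180°, e=2)
step 3 (rotate(1, -90)): joint angles (θ0=180°, θ1=90°, e=2)
uniquely the one of 64 3-step routes that fits.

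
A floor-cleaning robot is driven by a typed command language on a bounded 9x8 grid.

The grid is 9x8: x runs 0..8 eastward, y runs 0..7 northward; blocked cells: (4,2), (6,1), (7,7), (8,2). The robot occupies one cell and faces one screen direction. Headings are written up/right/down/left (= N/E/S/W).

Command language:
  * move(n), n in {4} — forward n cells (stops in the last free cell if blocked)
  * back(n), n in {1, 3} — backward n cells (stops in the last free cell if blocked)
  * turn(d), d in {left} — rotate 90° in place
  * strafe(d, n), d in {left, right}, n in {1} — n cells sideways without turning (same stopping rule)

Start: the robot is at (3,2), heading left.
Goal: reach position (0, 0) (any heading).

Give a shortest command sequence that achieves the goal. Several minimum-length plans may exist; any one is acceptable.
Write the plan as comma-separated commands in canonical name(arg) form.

strafe(left, 1), strafe(left, 1), move(4)

start: at (3,2), heading left
t=1 strafe(left, 1) ⇒ at (3,1), heading left
t=2 strafe(left, 1) ⇒ at (3,0), heading left
t=3 move(4) ⇒ at (0,0), heading left
nothing shorter than 3 reaches the goal.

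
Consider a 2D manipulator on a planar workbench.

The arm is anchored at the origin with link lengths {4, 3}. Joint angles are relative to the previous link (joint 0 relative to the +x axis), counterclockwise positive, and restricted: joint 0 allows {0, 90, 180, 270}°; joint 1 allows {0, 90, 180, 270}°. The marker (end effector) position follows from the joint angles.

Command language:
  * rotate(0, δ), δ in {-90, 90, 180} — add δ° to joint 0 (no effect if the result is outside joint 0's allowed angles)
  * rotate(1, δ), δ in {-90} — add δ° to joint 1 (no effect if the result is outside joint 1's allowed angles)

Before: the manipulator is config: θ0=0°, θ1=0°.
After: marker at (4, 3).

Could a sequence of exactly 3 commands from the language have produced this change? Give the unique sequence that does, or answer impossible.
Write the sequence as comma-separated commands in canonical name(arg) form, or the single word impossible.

rotate(1, -90), rotate(1, -90), rotate(1, -90)

initial: config: θ0=0°, θ1=0°
[1] after rotate(1, -90): config: θ0=0°, θ1=270°
[2] after rotate(1, -90): config: θ0=0°, θ1=180°
[3] after rotate(1, -90): config: θ0=0°, θ1=90°
no other 3-command option fits: unique.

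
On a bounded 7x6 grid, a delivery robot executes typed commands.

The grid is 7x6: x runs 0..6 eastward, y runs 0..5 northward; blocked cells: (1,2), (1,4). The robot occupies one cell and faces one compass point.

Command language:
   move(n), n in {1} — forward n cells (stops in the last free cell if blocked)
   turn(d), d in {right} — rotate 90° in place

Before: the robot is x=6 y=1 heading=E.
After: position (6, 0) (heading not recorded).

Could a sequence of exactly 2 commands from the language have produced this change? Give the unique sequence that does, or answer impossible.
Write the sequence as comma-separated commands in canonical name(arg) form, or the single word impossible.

key: running move(1) before turn(right) would end elsewhere — order is forced
t0: x=6 y=1 heading=E
step 1 (turn(right)): x=6 y=1 heading=S
step 2 (move(1)): x=6 y=0 heading=S
no other 2-command option fits: unique.

turn(right), move(1)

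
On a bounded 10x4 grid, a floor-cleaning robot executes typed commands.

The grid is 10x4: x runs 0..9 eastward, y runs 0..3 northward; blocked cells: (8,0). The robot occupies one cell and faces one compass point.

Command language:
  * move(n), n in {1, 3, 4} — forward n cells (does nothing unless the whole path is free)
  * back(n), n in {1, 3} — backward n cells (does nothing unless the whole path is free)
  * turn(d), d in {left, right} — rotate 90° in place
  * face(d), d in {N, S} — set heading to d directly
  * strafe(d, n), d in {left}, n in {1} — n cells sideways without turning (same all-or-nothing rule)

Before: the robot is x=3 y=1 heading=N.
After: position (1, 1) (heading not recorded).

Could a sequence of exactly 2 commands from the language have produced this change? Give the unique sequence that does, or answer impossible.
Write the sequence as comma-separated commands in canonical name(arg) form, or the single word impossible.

strafe(left, 1), strafe(left, 1)

t0: x=3 y=1 heading=N
t=1 strafe(left, 1) ⇒ x=2 y=1 heading=N
t=2 strafe(left, 1) ⇒ x=1 y=1 heading=N
uniquely the one of 100 2-step routes that fits.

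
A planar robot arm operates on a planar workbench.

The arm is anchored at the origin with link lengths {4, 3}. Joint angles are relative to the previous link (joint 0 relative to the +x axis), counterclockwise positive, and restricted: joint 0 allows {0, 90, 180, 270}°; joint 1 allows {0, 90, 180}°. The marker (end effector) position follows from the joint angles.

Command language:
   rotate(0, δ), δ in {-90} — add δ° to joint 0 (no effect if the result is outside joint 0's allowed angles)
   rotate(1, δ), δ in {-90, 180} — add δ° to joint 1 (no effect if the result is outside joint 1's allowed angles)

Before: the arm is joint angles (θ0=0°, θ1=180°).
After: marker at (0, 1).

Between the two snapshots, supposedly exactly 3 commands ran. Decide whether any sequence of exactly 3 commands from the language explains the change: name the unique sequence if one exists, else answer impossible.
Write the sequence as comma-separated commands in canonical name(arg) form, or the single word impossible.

rotate(0, -90), rotate(0, -90), rotate(0, -90)

initial: joint angles (θ0=0°, θ1=180°)
t=1 rotate(0, -90) ⇒ joint angles (θ0=270°, θ1=180°)
t=2 rotate(0, -90) ⇒ joint angles (θ0=180°, θ1=180°)
t=3 rotate(0, -90) ⇒ joint angles (θ0=90°, θ1=180°)
no other 3-command option fits: unique.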